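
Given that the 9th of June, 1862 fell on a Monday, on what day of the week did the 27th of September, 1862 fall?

Saturday

June 1862: 30 − 9 = 21 days remain.
Then July (31), August (31): 31 + 31 = 62 days.
September 1–27, 1862: 27 days.
Total: 21 + 62 + 27 = 110 days.
110 mod 7 = 5, so 5 days after Monday is Saturday.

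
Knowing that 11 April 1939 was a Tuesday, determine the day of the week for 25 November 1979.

Sunday

From April 11, 1939 to April 11, 1979: 40 years, of which 10 contain a Feb 29 — 30×365 + 10×366 = 14610 days.
April 1979: 30 − 11 = 19 days remain.
Then May (31), June (30), July (31), August (31), September (30), October (31): 31 + 30 + 31 + 31 + 30 + 31 = 184 days.
November 1–25, 1979: 25 days.
Residual: 228 days.
Total: 14838 days.
14838 mod 7 = 5, so 5 days after Tuesday is Sunday.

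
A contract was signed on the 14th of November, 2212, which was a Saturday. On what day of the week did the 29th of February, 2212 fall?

Saturday

Count forward from the earlier date (February 29, 2212) to the later (November 14, 2212):
February 2212: 29 − 29 = 0 days remain (2212 is a leap year, so February has 29 days).
Then March (31), April (30), May (31), June (30), July (31), August (31), September (30), October (31): 31 + 30 + 31 + 30 + 31 + 31 + 30 + 31 = 245 days.
November 1–14, 2212: 14 days.
Total: 0 + 245 + 14 = 259 days.
259 is a multiple of 7, so the 29th of February, 2212 falls on the same weekday: Saturday.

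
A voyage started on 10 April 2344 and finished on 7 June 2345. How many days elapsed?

Day-of-year of April 10, 2344: 101.
Day-of-year of June 7, 2345: 158.
2344 has 366 days, so 366 − 101 = 265 days remain in 2344.
Total: 265 + 158 = 423 days.

423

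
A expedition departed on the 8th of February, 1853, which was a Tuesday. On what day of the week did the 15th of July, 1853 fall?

February 1853: 28 − 8 = 20 days remain (1853 is not a leap year, so February has 28 days).
Then March (31), April (30), May (31), June (30): 31 + 30 + 31 + 30 = 122 days.
July 1–15, 1853: 15 days.
Total: 20 + 122 + 15 = 157 days.
157 mod 7 = 3, so 3 days after Tuesday is Friday.

Friday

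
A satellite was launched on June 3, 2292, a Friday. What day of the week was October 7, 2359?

Day-of-year of June 3, 2292: 155.
Day-of-year of October 7, 2359: 280.
2292 has 366 days, so 366 − 155 = 211 days remain in 2292.
Full years 2293–2358: 51 common + 15 leap = 51×365 + 15×366 = 24105 days.
Total: 211 + 24105 + 280 = 24596 days.
24596 mod 7 = 5, so 5 days after Friday is Wednesday.

Wednesday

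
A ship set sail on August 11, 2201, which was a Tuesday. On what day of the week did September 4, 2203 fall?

Day-of-year of August 11, 2201: 223.
Day-of-year of September 4, 2203: 247.
2201 has 365 days, so 365 − 223 = 142 days remain in 2201.
Full years: 2202: 365. Sum = 365.
Total: 142 + 365 + 247 = 754 days.
754 mod 7 = 5, so 5 days after Tuesday is Sunday.

Sunday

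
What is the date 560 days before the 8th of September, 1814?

the 25th of February, 1813

Count 560 days before September 8, 1814:
February 1813: 28 − 25 = 3 days remain (1813 is not a leap year, so February has 28 days).
Then 18 full months totalling 549 days.
September 1–8, 1814: 8 days.
Total: 3 + 549 + 8 = 560 days.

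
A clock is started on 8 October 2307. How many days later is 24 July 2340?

11978

From October 8, 2307 to October 8, 2339: 32 years, of which 8 contain a Feb 29 — 24×365 + 8×366 = 11688 days.
October 2339: 31 − 8 = 23 days remain.
Then November (30), December (31), January (31), February 2340 (29), March (31), April (30), May (31), June (30): 30 + 31 + 31 + 29 + 31 + 30 + 31 + 30 = 243 days.
July 1–24, 2340: 24 days.
Residual: 290 days.
Total: 11978 days.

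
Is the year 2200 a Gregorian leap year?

2200 is not a leap year (divisible by 100 but not 400).

No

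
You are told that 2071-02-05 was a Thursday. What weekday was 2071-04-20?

February 2071: 28 − 5 = 23 days remain (2071 is not a leap year, so February has 28 days).
Then March (31): 31 days.
April 1–20, 2071: 20 days.
Total: 23 + 31 + 20 = 74 days.
74 mod 7 = 4, so 4 days after Thursday is Monday.

Monday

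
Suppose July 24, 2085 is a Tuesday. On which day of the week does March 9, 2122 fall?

From July 24, 2085 to July 24, 2121: 36 years, of which 8 contain a Feb 29 — 28×365 + 8×366 = 13148 days.
(2100 is not a leap year (divisible by 100 but not 400).)
July 2121: 31 − 24 = 7 days remain.
Then August (31), September (30), October (31), November (30), December (31), January (31), February 2122 (28): 31 + 30 + 31 + 30 + 31 + 31 + 28 = 212 days.
March 1–9, 2122: 9 days.
Residual: 228 days.
Total: 13376 days.
13376 mod 7 = 6, so 6 days after Tuesday is Monday.

Monday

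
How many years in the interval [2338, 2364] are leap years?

7

Years divisible by 4 in [2338, 2364]: 2340, 2344, 2348, 2352, 2356, 2360, 2364.
No century exceptions apply. Count: 7.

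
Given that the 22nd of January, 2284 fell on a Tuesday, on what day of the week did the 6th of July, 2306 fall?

Friday

Day-of-year of January 22, 2284: 22.
Day-of-year of July 6, 2306: 187.
2284 has 366 days, so 366 − 22 = 344 days remain in 2284.
Full years 2285–2305: 17 common + 4 leap = 17×365 + 4×366 = 7669 days.
Total: 344 + 7669 + 187 = 8200 days.
8200 mod 7 = 3, so 3 days after Tuesday is Friday.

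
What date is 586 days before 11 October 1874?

4 March 1873

Count 586 days before October 11, 1874:
Day-of-year of March 4, 1873: 63.
Day-of-year of October 11, 1874: 284.
1873 has 365 days, so 365 − 63 = 302 days remain in 1873.
Total: 302 + 284 = 586 days.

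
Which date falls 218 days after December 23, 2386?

July 29, 2387

Count 218 days after December 23, 2386:
Day-of-year of December 23, 2386: 357.
Day-of-year of July 29, 2387: 210.
2386 has 365 days, so 365 − 357 = 8 days remain in 2386.
Total: 8 + 210 = 218 days.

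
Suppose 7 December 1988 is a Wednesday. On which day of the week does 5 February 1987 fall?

Thursday

Count forward from the earlier date (February 5, 1987) to the later (December 7, 1988):
Day-of-year of February 5, 1987: 36.
Day-of-year of December 7, 1988: 342.
1987 has 365 days, so 365 − 36 = 329 days remain in 1987.
Total: 329 + 342 = 671 days.
671 mod 7 = 6, so 6 days before Wednesday is Thursday.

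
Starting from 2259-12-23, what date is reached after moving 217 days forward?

2260-07-27

Count 217 days after December 23, 2259:
Day-of-year of December 23, 2259: 357.
Day-of-year of July 27, 2260: 209.
2259 has 365 days, so 365 − 357 = 8 days remain in 2259.
Total: 8 + 209 = 217 days.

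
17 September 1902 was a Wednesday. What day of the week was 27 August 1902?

Count forward from the earlier date (August 27, 1902) to the later (September 17, 1902):
August 1902: 31 − 27 = 4 days remain.
September 1–17, 1902: 17 days.
Total: 4 + 17 = 21 days.
21 is a multiple of 7, so 27 August 1902 falls on the same weekday: Wednesday.

Wednesday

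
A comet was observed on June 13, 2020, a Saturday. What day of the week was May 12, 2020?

Tuesday

Count forward from the earlier date (May 12, 2020) to the later (June 13, 2020):
May 2020: 31 − 12 = 19 days remain.
June 1–13, 2020: 13 days.
Total: 19 + 13 = 32 days.
32 mod 7 = 4, so 4 days before Saturday is Tuesday.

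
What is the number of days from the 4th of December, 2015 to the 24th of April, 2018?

December 4, 2015 → December 4, 2016: 366 days (2016 is a leap year).
December 4, 2016 → December 4, 2017: 365 days.
December 2017: 31 − 4 = 27 days remain.
Then January (31), February 2018 (28), March (31): 31 + 28 + 31 = 90 days.
April 1–24, 2018: 24 days.
Residual: 141 days.
Total: 872 days.

872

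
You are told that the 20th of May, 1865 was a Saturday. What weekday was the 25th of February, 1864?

Thursday

Count forward from the earlier date (February 25, 1864) to the later (May 20, 1865):
February 1864: 29 − 25 = 4 days remain (1864 is a leap year, so February has 29 days).
Then 14 full months totalling 426 days.
May 1–20, 1865: 20 days.
Total: 4 + 426 + 20 = 450 days.
450 mod 7 = 2, so 2 days before Saturday is Thursday.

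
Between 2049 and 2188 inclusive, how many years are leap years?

34

Years divisible by 4: 2052, 2056, …, 2188 — 35 in all.
Of these, 2100 is divisible by 100 but not 400, so not leap.
Leap years: 35 − 1 = 34.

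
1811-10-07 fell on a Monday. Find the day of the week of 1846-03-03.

Day-of-year of October 7, 1811: 280.
Day-of-year of March 3, 1846: 62.
1811 has 365 days, so 365 − 280 = 85 days remain in 1811.
Full years 1812–1845: 25 common + 9 leap = 25×365 + 9×366 = 12419 days.
Total: 85 + 12419 + 62 = 12566 days.
12566 mod 7 = 1, so 1 day after Monday is Tuesday.

Tuesday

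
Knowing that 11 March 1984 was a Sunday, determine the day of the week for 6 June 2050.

Monday

Day-of-year of March 11, 1984: 71.
Day-of-year of June 6, 2050: 157.
1984 has 366 days, so 366 − 71 = 295 days remain in 1984.
Full years 1985–2049: 49 common + 16 leap = 49×365 + 16×366 = 23741 days.
Total: 295 + 23741 + 157 = 24193 days.
24193 mod 7 = 1, so 1 day after Sunday is Monday.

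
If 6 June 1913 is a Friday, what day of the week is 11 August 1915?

June 6, 1913 → June 6, 1914: 365 days.
June 6, 1914 → June 6, 1915: 365 days.
June 1915: 30 − 6 = 24 days remain.
Then July (31): 31 days.
August 1–11, 1915: 11 days.
Residual: 66 days.
Total: 796 days.
796 mod 7 = 5, so 5 days after Friday is Wednesday.

Wednesday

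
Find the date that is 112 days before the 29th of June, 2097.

the 9th of March, 2097

Count 112 days before June 29, 2097:
March 2097: 31 − 9 = 22 days remain.
Then April (30), May (31): 30 + 31 = 61 days.
June 1–29, 2097: 29 days.
Total: 22 + 61 + 29 = 112 days.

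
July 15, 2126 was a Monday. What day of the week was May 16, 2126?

Count forward from the earlier date (May 16, 2126) to the later (July 15, 2126):
May 2126: 31 − 16 = 15 days remain.
Then June (30): 30 days.
July 1–15, 2126: 15 days.
Total: 15 + 30 + 15 = 60 days.
60 mod 7 = 4, so 4 days before Monday is Thursday.

Thursday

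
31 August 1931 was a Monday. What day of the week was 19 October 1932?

August 1931: 31 − 31 = 0 days remain.
Then 13 full months totalling 396 days.
October 1–19, 1932: 19 days.
Total: 0 + 396 + 19 = 415 days.
415 mod 7 = 2, so 2 days after Monday is Wednesday.

Wednesday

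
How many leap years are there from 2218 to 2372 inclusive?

38

Years divisible by 4: 2220, 2224, …, 2372 — 39 in all.
Of these, 2300 is divisible by 100 but not 400, so not leap.
Leap years: 39 − 1 = 38.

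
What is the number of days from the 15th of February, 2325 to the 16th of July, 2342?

From February 15, 2325 to February 15, 2342: 17 years, of which 4 contain a Feb 29 — 13×365 + 4×366 = 6209 days.
February 2342: 28 − 15 = 13 days remain (2342 is not a leap year, so February has 28 days).
Then March (31), April (30), May (31), June (30): 31 + 30 + 31 + 30 = 122 days.
July 1–16, 2342: 16 days.
Residual: 151 days.
Total: 6360 days.

6360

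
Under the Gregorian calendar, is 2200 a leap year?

No

2200 is not a leap year (divisible by 100 but not 400).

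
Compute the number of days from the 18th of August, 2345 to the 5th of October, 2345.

August 2345: 31 − 18 = 13 days remain.
Then September (30): 30 days.
October 1–5, 2345: 5 days.
Total: 13 + 30 + 5 = 48 days.

48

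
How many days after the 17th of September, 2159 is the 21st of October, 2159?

34

September 2159: 30 − 17 = 13 days remain.
October 1–21, 2159: 21 days.
Total: 13 + 21 = 34 days.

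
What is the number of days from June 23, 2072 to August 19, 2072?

June 2072: 30 − 23 = 7 days remain.
Then July (31): 31 days.
August 1–19, 2072: 19 days.
Total: 7 + 31 + 19 = 57 days.

57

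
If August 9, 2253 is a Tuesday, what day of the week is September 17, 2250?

Tuesday

Count forward from the earlier date (September 17, 2250) to the later (August 9, 2253):
Day-of-year of September 17, 2250: 260.
Day-of-year of August 9, 2253: 221.
2250 has 365 days, so 365 − 260 = 105 days remain in 2250.
Full years: 2251: 365; 2252: 366. Sum = 731.
Total: 105 + 731 + 221 = 1057 days.
1057 is a multiple of 7, so September 17, 2250 falls on the same weekday: Tuesday.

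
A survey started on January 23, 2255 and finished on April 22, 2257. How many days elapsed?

Day-of-year of January 23, 2255: 23.
Day-of-year of April 22, 2257: 112.
2255 has 365 days, so 365 − 23 = 342 days remain in 2255.
Full years: 2256: 366. Sum = 366.
Total: 342 + 366 + 112 = 820 days.

820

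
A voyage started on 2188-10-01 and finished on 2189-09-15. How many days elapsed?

349

Day-of-year of October 1, 2188: 275.
Day-of-year of September 15, 2189: 258.
2188 has 366 days, so 366 − 275 = 91 days remain in 2188.
Total: 91 + 258 = 349 days.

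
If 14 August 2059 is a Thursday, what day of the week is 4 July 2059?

Count forward from the earlier date (July 4, 2059) to the later (August 14, 2059):
July 2059: 31 − 4 = 27 days remain.
August 1–14, 2059: 14 days.
Total: 27 + 14 = 41 days.
41 mod 7 = 6, so 6 days before Thursday is Friday.

Friday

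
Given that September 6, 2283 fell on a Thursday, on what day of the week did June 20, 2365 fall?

Sunday

From September 6, 2283 to September 6, 2364: 81 years, of which 20 contain a Feb 29 — 61×365 + 20×366 = 29585 days.
(2300 is not a leap year (divisible by 100 but not 400).)
September 2364: 30 − 6 = 24 days remain.
Then October (31), November (30), December (31), January (31), February 2365 (28), March (31), April (30), May (31): 31 + 30 + 31 + 31 + 28 + 31 + 30 + 31 = 243 days.
June 1–20, 2365: 20 days.
Residual: 287 days.
Total: 29872 days.
29872 mod 7 = 3, so 3 days after Thursday is Sunday.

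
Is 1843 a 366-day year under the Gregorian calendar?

No

1843 is not a leap year.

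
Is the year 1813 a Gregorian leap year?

1813 is not a leap year.

No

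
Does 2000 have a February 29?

2000 is a leap year (divisible by 400).

Yes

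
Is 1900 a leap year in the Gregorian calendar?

1900 is not a leap year (divisible by 100 but not 400).

No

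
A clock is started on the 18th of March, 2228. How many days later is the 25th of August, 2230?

March 18, 2228 → March 18, 2229: 365 days.
March 18, 2229 → March 18, 2230: 365 days.
March 2230: 31 − 18 = 13 days remain.
Then April (30), May (31), June (30), July (31): 30 + 31 + 30 + 31 = 122 days.
August 1–25, 2230: 25 days.
Residual: 160 days.
Total: 890 days.

890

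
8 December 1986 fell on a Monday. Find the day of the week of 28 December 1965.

Count forward from the earlier date (December 28, 1965) to the later (December 8, 1986):
Day-of-year of December 28, 1965: 362.
Day-of-year of December 8, 1986: 342.
1965 has 365 days, so 365 − 362 = 3 days remain in 1965.
Full years 1966–1985: 15 common + 5 leap = 15×365 + 5×366 = 7305 days.
Total: 3 + 7305 + 342 = 7650 days.
7650 mod 7 = 6, so 6 days before Monday is Tuesday.

Tuesday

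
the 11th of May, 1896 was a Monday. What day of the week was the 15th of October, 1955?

From May 11, 1896 to May 11, 1955: 59 years, of which 13 contain a Feb 29 — 46×365 + 13×366 = 21548 days.
(1900 is not a leap year (divisible by 100 but not 400).)
May 1955: 31 − 11 = 20 days remain.
Then June (30), July (31), August (31), September (30): 30 + 31 + 31 + 30 = 122 days.
October 1–15, 1955: 15 days.
Residual: 157 days.
Total: 21705 days.
21705 mod 7 = 5, so 5 days after Monday is Saturday.

Saturday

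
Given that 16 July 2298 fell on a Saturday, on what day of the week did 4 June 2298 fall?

Saturday

Count forward from the earlier date (June 4, 2298) to the later (July 16, 2298):
June 2298: 30 − 4 = 26 days remain.
July 1–16, 2298: 16 days.
Total: 26 + 16 = 42 days.
42 is a multiple of 7, so 4 June 2298 falls on the same weekday: Saturday.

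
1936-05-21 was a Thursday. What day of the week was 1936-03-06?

Count forward from the earlier date (March 6, 1936) to the later (May 21, 1936):
March 1936: 31 − 6 = 25 days remain.
Then April (30): 30 days.
May 1–21, 1936: 21 days.
Total: 25 + 30 + 21 = 76 days.
76 mod 7 = 6, so 6 days before Thursday is Friday.

Friday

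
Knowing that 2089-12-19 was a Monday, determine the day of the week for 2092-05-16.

Day-of-year of December 19, 2089: 353.
Day-of-year of May 16, 2092: 137.
2089 has 365 days, so 365 − 353 = 12 days remain in 2089.
Full years: 2090: 365; 2091: 365. Sum = 730.
Total: 12 + 730 + 137 = 879 days.
879 mod 7 = 4, so 4 days after Monday is Friday.

Friday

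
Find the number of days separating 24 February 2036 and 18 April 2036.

54

February 2036: 29 − 24 = 5 days remain (2036 is a leap year, so February has 29 days).
Then March (31): 31 days.
April 1–18, 2036: 18 days.
Total: 5 + 31 + 18 = 54 days.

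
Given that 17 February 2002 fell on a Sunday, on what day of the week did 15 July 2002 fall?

Monday

February 2002: 28 − 17 = 11 days remain (2002 is not a leap year, so February has 28 days).
Then March (31), April (30), May (31), June (30): 31 + 30 + 31 + 30 = 122 days.
July 1–15, 2002: 15 days.
Total: 11 + 122 + 15 = 148 days.
148 mod 7 = 1, so 1 day after Sunday is Monday.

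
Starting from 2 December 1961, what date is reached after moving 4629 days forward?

5 August 1974

Count 4629 days after December 2, 1961:
Day-of-year of December 2, 1961: 336.
Day-of-year of August 5, 1974: 217.
1961 has 365 days, so 365 − 336 = 29 days remain in 1961.
Full years 1962–1973: 9 common + 3 leap = 9×365 + 3×366 = 4383 days.
Total: 29 + 4383 + 217 = 4629 days.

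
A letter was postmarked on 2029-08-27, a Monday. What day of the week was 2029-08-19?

Count forward from the earlier date (August 19, 2029) to the later (August 27, 2029):
Within August 2029: 27 − 19 = 8 days.
8 mod 7 = 1, so 1 day before Monday is Sunday.

Sunday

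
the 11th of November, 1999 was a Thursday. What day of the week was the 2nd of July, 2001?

Monday

November 11, 1999 → November 11, 2000: 366 days (2000 is a leap year (divisible by 400)).
November 2000: 30 − 11 = 19 days remain.
Then December (31), January (31), February 2001 (28), March (31), April (30), May (31), June (30): 31 + 31 + 28 + 31 + 30 + 31 + 30 = 212 days.
July 1–2, 2001: 2 days.
Residual: 233 days.
Total: 599 days.
599 mod 7 = 4, so 4 days after Thursday is Monday.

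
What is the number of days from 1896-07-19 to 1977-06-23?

29558

Day-of-year of July 19, 1896: 201.
Day-of-year of June 23, 1977: 174.
1896 has 366 days, so 366 − 201 = 165 days remain in 1896.
Full years 1897–1976: 61 common + 19 leap = 61×365 + 19×366 = 29219 days.
Total: 165 + 29219 + 174 = 29558 days.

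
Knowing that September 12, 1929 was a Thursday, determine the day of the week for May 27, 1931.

Day-of-year of September 12, 1929: 255.
Day-of-year of May 27, 1931: 147.
1929 has 365 days, so 365 − 255 = 110 days remain in 1929.
Full years: 1930: 365. Sum = 365.
Total: 110 + 365 + 147 = 622 days.
622 mod 7 = 6, so 6 days after Thursday is Wednesday.

Wednesday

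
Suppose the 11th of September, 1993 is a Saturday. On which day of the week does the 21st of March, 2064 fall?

Friday

Day-of-year of September 11, 1993: 254.
Day-of-year of March 21, 2064: 81.
1993 has 365 days, so 365 − 254 = 111 days remain in 1993.
Full years 1994–2063: 53 common + 17 leap = 53×365 + 17×366 = 25567 days.
Total: 111 + 25567 + 81 = 25759 days.
25759 mod 7 = 6, so 6 days after Saturday is Friday.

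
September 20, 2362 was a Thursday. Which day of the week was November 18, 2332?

Friday

Count forward from the earlier date (November 18, 2332) to the later (September 20, 2362):
Day-of-year of November 18, 2332: 323.
Day-of-year of September 20, 2362: 263.
2332 has 366 days, so 366 − 323 = 43 days remain in 2332.
Full years 2333–2361: 22 common + 7 leap = 22×365 + 7×366 = 10592 days.
Total: 43 + 10592 + 263 = 10898 days.
10898 mod 7 = 6, so 6 days before Thursday is Friday.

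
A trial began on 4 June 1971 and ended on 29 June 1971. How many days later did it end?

Within June 1971: 29 − 4 = 25 days.

25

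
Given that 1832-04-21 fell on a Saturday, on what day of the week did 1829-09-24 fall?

Thursday

Count forward from the earlier date (September 24, 1829) to the later (April 21, 1832):
Day-of-year of September 24, 1829: 267.
Day-of-year of April 21, 1832: 112.
1829 has 365 days, so 365 − 267 = 98 days remain in 1829.
Full years: 1830: 365; 1831: 365. Sum = 730.
Total: 98 + 730 + 112 = 940 days.
940 mod 7 = 2, so 2 days before Saturday is Thursday.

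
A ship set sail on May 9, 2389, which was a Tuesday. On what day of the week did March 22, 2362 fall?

Thursday

Count forward from the earlier date (March 22, 2362) to the later (May 9, 2389):
From March 22, 2362 to March 22, 2389: 27 years, of which 7 contain a Feb 29 — 20×365 + 7×366 = 9862 days.
March 2389: 31 − 22 = 9 days remain.
Then April (30): 30 days.
May 1–9, 2389: 9 days.
Residual: 48 days.
Total: 9910 days.
9910 mod 7 = 5, so 5 days before Tuesday is Thursday.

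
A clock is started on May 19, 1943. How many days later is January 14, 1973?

10833

From May 19, 1943 to May 19, 1972: 29 years, of which 8 contain a Feb 29 — 21×365 + 8×366 = 10593 days.
May 1972: 31 − 19 = 12 days remain.
Then June (30), July (31), August (31), September (30), October (31), November (30), December (31): 30 + 31 + 31 + 30 + 31 + 30 + 31 = 214 days.
January 1–14, 1973: 14 days.
Residual: 240 days.
Total: 10833 days.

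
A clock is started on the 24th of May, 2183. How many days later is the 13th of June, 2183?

20

May 2183: 31 − 24 = 7 days remain.
June 1–13, 2183: 13 days.
Total: 7 + 13 = 20 days.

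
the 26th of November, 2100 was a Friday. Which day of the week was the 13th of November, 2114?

From November 26, 2100 to November 26, 2113: 13 years, of which 3 contain a Feb 29 — 10×365 + 3×366 = 4748 days.
November 2113: 30 − 26 = 4 days remain.
Then 11 full months totalling 335 days.
November 1–13, 2114: 13 days.
Residual: 352 days.
Total: 5100 days.
5100 mod 7 = 4, so 4 days after Friday is Tuesday.

Tuesday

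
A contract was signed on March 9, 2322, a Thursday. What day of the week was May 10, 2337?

Day-of-year of March 9, 2322: 68.
Day-of-year of May 10, 2337: 130.
2322 has 365 days, so 365 − 68 = 297 days remain in 2322.
Full years 2323–2336: 10 common + 4 leap = 10×365 + 4×366 = 5114 days.
Total: 297 + 5114 + 130 = 5541 days.
5541 mod 7 = 4, so 4 days after Thursday is Monday.

Monday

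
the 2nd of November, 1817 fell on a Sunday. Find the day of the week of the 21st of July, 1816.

Sunday

Count forward from the earlier date (July 21, 1816) to the later (November 2, 1817):
July 1816: 31 − 21 = 10 days remain.
Then 15 full months totalling 457 days.
November 1–2, 1817: 2 days.
Total: 10 + 457 + 2 = 469 days.
469 is a multiple of 7, so the 21st of July, 1816 falls on the same weekday: Sunday.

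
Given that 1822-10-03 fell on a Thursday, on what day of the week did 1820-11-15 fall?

Wednesday

Count forward from the earlier date (November 15, 1820) to the later (October 3, 1822):
November 15, 1820 → November 15, 1821: 365 days.
November 1821: 30 − 15 = 15 days remain.
Then 10 full months totalling 304 days.
October 1–3, 1822: 3 days.
Residual: 322 days.
Total: 687 days.
687 mod 7 = 1, so 1 day before Thursday is Wednesday.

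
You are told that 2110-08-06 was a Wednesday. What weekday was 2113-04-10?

Monday

August 6, 2110 → August 6, 2111: 365 days.
August 6, 2111 → August 6, 2112: 366 days (2112 is a leap year).
August 2112: 31 − 6 = 25 days remain.
Then September (30), October (31), November (30), December (31), January (31), February 2113 (28), March (31): 30 + 31 + 30 + 31 + 31 + 28 + 31 = 212 days.
April 1–10, 2113: 10 days.
Residual: 247 days.
Total: 978 days.
978 mod 7 = 5, so 5 days after Wednesday is Monday.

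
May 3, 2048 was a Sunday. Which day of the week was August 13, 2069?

Tuesday

From May 3, 2048 to May 3, 2069: 21 years, of which 5 contain a Feb 29 — 16×365 + 5×366 = 7670 days.
May 2069: 31 − 3 = 28 days remain.
Then June (30), July (31): 30 + 31 = 61 days.
August 1–13, 2069: 13 days.
Residual: 102 days.
Total: 7772 days.
7772 mod 7 = 2, so 2 days after Sunday is Tuesday.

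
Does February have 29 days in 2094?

2094 is not a leap year.

No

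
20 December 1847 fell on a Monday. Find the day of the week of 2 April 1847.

Friday

Count forward from the earlier date (April 2, 1847) to the later (December 20, 1847):
April 1847: 30 − 2 = 28 days remain.
Then May (31), June (30), July (31), August (31), September (30), October (31), November (30): 31 + 30 + 31 + 31 + 30 + 31 + 30 = 214 days.
December 1–20, 1847: 20 days.
Total: 28 + 214 + 20 = 262 days.
262 mod 7 = 3, so 3 days before Monday is Friday.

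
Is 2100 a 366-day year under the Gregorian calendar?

No

2100 is not a leap year (divisible by 100 but not 400).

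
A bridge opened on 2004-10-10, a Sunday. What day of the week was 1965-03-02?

Count forward from the earlier date (March 2, 1965) to the later (October 10, 2004):
Day-of-year of March 2, 1965: 61.
Day-of-year of October 10, 2004: 284.
1965 has 365 days, so 365 − 61 = 304 days remain in 1965.
Full years 1966–2003: 29 common + 9 leap = 29×365 + 9×366 = 13879 days.
Total: 304 + 13879 + 284 = 14467 days.
14467 mod 7 = 5, so 5 days before Sunday is Tuesday.

Tuesday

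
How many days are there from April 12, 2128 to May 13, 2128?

April 2128: 30 − 12 = 18 days remain.
May 1–13, 2128: 13 days.
Total: 18 + 13 = 31 days.

31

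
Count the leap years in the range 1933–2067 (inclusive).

Years divisible by 4: 1936, 1940, …, 2064 — 33 in all.
2000 is divisible by 400, so still leap.
No century exceptions apply. Count: 33.

33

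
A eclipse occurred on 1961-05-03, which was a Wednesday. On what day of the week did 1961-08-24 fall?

Thursday

May 1961: 31 − 3 = 28 days remain.
Then June (30), July (31): 30 + 31 = 61 days.
August 1–24, 1961: 24 days.
Total: 28 + 61 + 24 = 113 days.
113 mod 7 = 1, so 1 day after Wednesday is Thursday.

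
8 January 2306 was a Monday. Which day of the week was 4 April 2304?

Count forward from the earlier date (April 4, 2304) to the later (January 8, 2306):
Day-of-year of April 4, 2304: 95.
Day-of-year of January 8, 2306: 8.
2304 has 366 days, so 366 − 95 = 271 days remain in 2304.
Full years: 2305: 365. Sum = 365.
Total: 271 + 365 + 8 = 644 days.
644 is a multiple of 7, so 4 April 2304 falls on the same weekday: Monday.

Monday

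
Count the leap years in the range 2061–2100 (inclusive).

Years divisible by 4 in [2061, 2100]: 2064, 2068, 2072, 2076, 2080, 2084, 2088, 2092, 2096, 2100.
Of these, 2100 is divisible by 100 but not 400, so not leap.
Leap years: 10 − 1 = 9.

9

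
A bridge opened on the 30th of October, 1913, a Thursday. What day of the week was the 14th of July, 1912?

Sunday

Count forward from the earlier date (July 14, 1912) to the later (October 30, 1913):
July 1912: 31 − 14 = 17 days remain.
Then 14 full months totalling 426 days.
October 1–30, 1913: 30 days.
Total: 17 + 426 + 30 = 473 days.
473 mod 7 = 4, so 4 days before Thursday is Sunday.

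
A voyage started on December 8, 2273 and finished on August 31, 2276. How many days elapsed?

997

Day-of-year of December 8, 2273: 342.
Day-of-year of August 31, 2276: 244.
2273 has 365 days, so 365 − 342 = 23 days remain in 2273.
Full years: 2274: 365; 2275: 365. Sum = 730.
Total: 23 + 730 + 244 = 997 days.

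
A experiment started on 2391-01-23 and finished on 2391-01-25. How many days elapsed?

2

Within January 2391: 25 − 23 = 2 days.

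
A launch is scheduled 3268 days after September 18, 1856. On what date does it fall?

August 30, 1865

Count 3268 days after September 18, 1856:
From September 18, 1856 to September 18, 1864: 8 years, of which 2 contain a Feb 29 — 6×365 + 2×366 = 2922 days.
September 1864: 30 − 18 = 12 days remain.
Then 10 full months totalling 304 days.
August 1–30, 1865: 30 days.
Residual: 346 days.
Total: 3268 days.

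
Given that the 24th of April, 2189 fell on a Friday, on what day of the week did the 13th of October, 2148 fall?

Count forward from the earlier date (October 13, 2148) to the later (April 24, 2189):
From October 13, 2148 to October 13, 2188: 40 years, of which 10 contain a Feb 29 — 30×365 + 10×366 = 14610 days.
October 2188: 31 − 13 = 18 days remain.
Then November (30), December (31), January (31), February 2189 (28), March (31): 30 + 31 + 31 + 28 + 31 = 151 days.
April 1–24, 2189: 24 days.
Residual: 193 days.
Total: 14803 days.
14803 mod 7 = 5, so 5 days before Friday is Sunday.

Sunday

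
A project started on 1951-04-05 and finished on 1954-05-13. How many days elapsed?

Day-of-year of April 5, 1951: 95.
Day-of-year of May 13, 1954: 133.
1951 has 365 days, so 365 − 95 = 270 days remain in 1951.
Full years: 1952: 366; 1953: 365. Sum = 731.
Total: 270 + 731 + 133 = 1134 days.

1134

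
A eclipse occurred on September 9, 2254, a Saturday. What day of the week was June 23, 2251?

Count forward from the earlier date (June 23, 2251) to the later (September 9, 2254):
Day-of-year of June 23, 2251: 174.
Day-of-year of September 9, 2254: 252.
2251 has 365 days, so 365 − 174 = 191 days remain in 2251.
Full years: 2252: 366; 2253: 365. Sum = 731.
Total: 191 + 731 + 252 = 1174 days.
1174 mod 7 = 5, so 5 days before Saturday is Monday.

Monday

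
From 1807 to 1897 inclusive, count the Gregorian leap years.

Years divisible by 4: 1808, 1812, …, 1896 — 23 in all.
No century exceptions apply. Count: 23.

23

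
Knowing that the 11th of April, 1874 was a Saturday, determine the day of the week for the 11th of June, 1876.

April 1874: 30 − 11 = 19 days remain.
Then 25 full months totalling 762 days.
June 1–11, 1876: 11 days.
Total: 19 + 762 + 11 = 792 days.
792 mod 7 = 1, so 1 day after Saturday is Sunday.

Sunday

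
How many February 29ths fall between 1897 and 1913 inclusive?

3

Years divisible by 4 in [1897, 1913]: 1900, 1904, 1908, 1912.
Of these, 1900 is divisible by 100 but not 400, so not leap.
Leap years: 4 − 1 = 3.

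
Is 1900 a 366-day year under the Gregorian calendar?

1900 is not a leap year (divisible by 100 but not 400).

No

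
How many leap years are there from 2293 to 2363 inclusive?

16

Years divisible by 4: 2296, 2300, …, 2360 — 17 in all.
Of these, 2300 is divisible by 100 but not 400, so not leap.
Leap years: 17 − 1 = 16.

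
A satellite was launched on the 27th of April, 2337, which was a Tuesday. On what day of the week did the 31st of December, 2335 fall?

Tuesday

Count forward from the earlier date (December 31, 2335) to the later (April 27, 2337):
Day-of-year of December 31, 2335: 365.
Day-of-year of April 27, 2337: 117.
2335 has 365 days, so 365 − 365 = 0 days remain in 2335.
Full years: 2336: 366. Sum = 366.
Total: 0 + 366 + 117 = 483 days.
483 is a multiple of 7, so the 31st of December, 2335 falls on the same weekday: Tuesday.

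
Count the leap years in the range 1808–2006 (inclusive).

Years divisible by 4: 1808, 1812, …, 2004 — 50 in all.
Of these, 1900 is divisible by 100 but not 400, so not leap.
2000 is divisible by 400, so still leap.
Leap years: 50 − 1 = 49.

49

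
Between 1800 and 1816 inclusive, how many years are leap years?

4

Years divisible by 4 in [1800, 1816]: 1800, 1804, 1808, 1812, 1816.
Of these, 1800 is divisible by 100 but not 400, so not leap.
Leap years: 5 − 1 = 4.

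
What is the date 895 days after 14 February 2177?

29 July 2179

Count 895 days after February 14, 2177:
Day-of-year of February 14, 2177: 45.
Day-of-year of July 29, 2179: 210.
2177 has 365 days, so 365 − 45 = 320 days remain in 2177.
Full years: 2178: 365. Sum = 365.
Total: 320 + 365 + 210 = 895 days.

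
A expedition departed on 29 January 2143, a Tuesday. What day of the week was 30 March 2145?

Tuesday

January 29, 2143 → January 29, 2144: 365 days.
January 29, 2144 → January 29, 2145: 366 days (2144 is a leap year).
January 2145: 31 − 29 = 2 days remain.
Then February 2145 (28): 28 days.
March 1–30, 2145: 30 days.
Residual: 60 days.
Total: 791 days.
791 is a multiple of 7, so 30 March 2145 falls on the same weekday: Tuesday.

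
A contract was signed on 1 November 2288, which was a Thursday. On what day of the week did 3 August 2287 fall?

Wednesday

Count forward from the earlier date (August 3, 2287) to the later (November 1, 2288):
August 3, 2287 → August 3, 2288: 366 days (2288 is a leap year).
August 2288: 31 − 3 = 28 days remain.
Then September (30), October (31): 30 + 31 = 61 days.
November 1, 2288: 1 day.
Residual: 90 days.
Total: 456 days.
456 mod 7 = 1, so 1 day before Thursday is Wednesday.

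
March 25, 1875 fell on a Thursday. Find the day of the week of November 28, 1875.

March 1875: 31 − 25 = 6 days remain.
Then April (30), May (31), June (30), July (31), August (31), September (30), October (31): 30 + 31 + 30 + 31 + 31 + 30 + 31 = 214 days.
November 1–28, 1875: 28 days.
Total: 6 + 214 + 28 = 248 days.
248 mod 7 = 3, so 3 days after Thursday is Sunday.

Sunday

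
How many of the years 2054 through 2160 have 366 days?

Years divisible by 4: 2056, 2060, …, 2160 — 27 in all.
Of these, 2100 is divisible by 100 but not 400, so not leap.
Leap years: 27 − 1 = 26.

26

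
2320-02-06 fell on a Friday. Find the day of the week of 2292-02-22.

Count forward from the earlier date (February 22, 2292) to the later (February 6, 2320):
Day-of-year of February 22, 2292: 53.
Day-of-year of February 6, 2320: 37.
2292 has 366 days, so 366 − 53 = 313 days remain in 2292.
Full years 2293–2319: 22 common + 5 leap = 22×365 + 5×366 = 9860 days.
Total: 313 + 9860 + 37 = 10210 days.
10210 mod 7 = 4, so 4 days before Friday is Monday.

Monday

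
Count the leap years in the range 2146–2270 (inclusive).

Years divisible by 4: 2148, 2152, …, 2268 — 31 in all.
Of these, 2200 is divisible by 100 but not 400, so not leap.
Leap years: 31 − 1 = 30.

30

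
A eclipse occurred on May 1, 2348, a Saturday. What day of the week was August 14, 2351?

Day-of-year of May 1, 2348: 122.
Day-of-year of August 14, 2351: 226.
2348 has 366 days, so 366 − 122 = 244 days remain in 2348.
Full years: 2349: 365; 2350: 365. Sum = 730.
Total: 244 + 730 + 226 = 1200 days.
1200 mod 7 = 3, so 3 days after Saturday is Tuesday.

Tuesday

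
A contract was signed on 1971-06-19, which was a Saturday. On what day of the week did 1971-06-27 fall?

Sunday

Within June 1971: 27 − 19 = 8 days.
8 mod 7 = 1, so 1 day after Saturday is Sunday.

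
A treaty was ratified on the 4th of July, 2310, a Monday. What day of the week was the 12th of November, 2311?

July 2310: 31 − 4 = 27 days remain.
Then 15 full months totalling 457 days.
November 1–12, 2311: 12 days.
Total: 27 + 457 + 12 = 496 days.
496 mod 7 = 6, so 6 days after Monday is Sunday.

Sunday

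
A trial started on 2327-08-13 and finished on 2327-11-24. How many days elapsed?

103

August 2327: 31 − 13 = 18 days remain.
Then September (30), October (31): 30 + 31 = 61 days.
November 1–24, 2327: 24 days.
Total: 18 + 61 + 24 = 103 days.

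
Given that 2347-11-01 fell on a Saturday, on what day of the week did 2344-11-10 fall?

Count forward from the earlier date (November 10, 2344) to the later (November 1, 2347):
November 10, 2344 → November 10, 2345: 365 days.
November 10, 2345 → November 10, 2346: 365 days.
November 2346: 30 − 10 = 20 days remain.
Then 11 full months totalling 335 days.
November 1, 2347: 1 day.
Residual: 356 days.
Total: 1086 days.
1086 mod 7 = 1, so 1 day before Saturday is Friday.

Friday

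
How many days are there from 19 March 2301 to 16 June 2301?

89

March 2301: 31 − 19 = 12 days remain.
Then April (30), May (31): 30 + 31 = 61 days.
June 1–16, 2301: 16 days.
Total: 12 + 61 + 16 = 89 days.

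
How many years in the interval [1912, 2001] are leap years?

23

Years divisible by 4: 1912, 1916, …, 2000 — 23 in all.
2000 is divisible by 400, so still leap.
No century exceptions apply. Count: 23.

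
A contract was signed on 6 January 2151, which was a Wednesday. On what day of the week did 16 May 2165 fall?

Thursday

Day-of-year of January 6, 2151: 6.
Day-of-year of May 16, 2165: 136.
2151 has 365 days, so 365 − 6 = 359 days remain in 2151.
Full years 2152–2164: 9 common + 4 leap = 9×365 + 4×366 = 4749 days.
Total: 359 + 4749 + 136 = 5244 days.
5244 mod 7 = 1, so 1 day after Wednesday is Thursday.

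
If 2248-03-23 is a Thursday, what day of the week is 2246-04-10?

Count forward from the earlier date (April 10, 2246) to the later (March 23, 2248):
Day-of-year of April 10, 2246: 100.
Day-of-year of March 23, 2248: 83.
2246 has 365 days, so 365 − 100 = 265 days remain in 2246.
Full years: 2247: 365. Sum = 365.
Total: 265 + 365 + 83 = 713 days.
713 mod 7 = 6, so 6 days before Thursday is Friday.

Friday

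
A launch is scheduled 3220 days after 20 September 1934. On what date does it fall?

15 July 1943

Count 3220 days after September 20, 1934:
From September 20, 1934 to September 20, 1942: 8 years, of which 2 contain a Feb 29 — 6×365 + 2×366 = 2922 days.
September 1942: 30 − 20 = 10 days remain.
Then 9 full months totalling 273 days.
July 1–15, 1943: 15 days.
Residual: 298 days.
Total: 3220 days.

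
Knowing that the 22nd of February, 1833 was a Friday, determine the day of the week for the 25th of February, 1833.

Within February 1833: 25 − 22 = 3 days.
3 mod 7 = 3, so 3 days after Friday is Monday.

Monday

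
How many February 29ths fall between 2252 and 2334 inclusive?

20

Years divisible by 4: 2252, 2256, …, 2332 — 21 in all.
Of these, 2300 is divisible by 100 but not 400, so not leap.
Leap years: 21 − 1 = 20.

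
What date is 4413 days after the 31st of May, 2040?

the 30th of June, 2052

Count 4413 days after May 31, 2040:
Day-of-year of May 31, 2040: 152.
Day-of-year of June 30, 2052: 182.
2040 has 366 days, so 366 − 152 = 214 days remain in 2040.
Full years 2041–2051: 9 common + 2 leap = 9×365 + 2×366 = 4017 days.
Total: 214 + 4017 + 182 = 4413 days.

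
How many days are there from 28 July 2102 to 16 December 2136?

From July 28, 2102 to July 28, 2136: 34 years, of which 9 contain a Feb 29 — 25×365 + 9×366 = 12419 days.
July 2136: 31 − 28 = 3 days remain.
Then August (31), September (30), October (31), November (30): 31 + 30 + 31 + 30 = 122 days.
December 1–16, 2136: 16 days.
Residual: 141 days.
Total: 12560 days.

12560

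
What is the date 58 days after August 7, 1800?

October 4, 1800

Count 58 days after August 7, 1800:
August 1800: 31 − 7 = 24 days remain.
Then September (30): 30 days.
October 1–4, 1800: 4 days.
Total: 24 + 30 + 4 = 58 days.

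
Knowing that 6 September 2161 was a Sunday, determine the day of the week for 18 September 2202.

Saturday

From September 6, 2161 to September 6, 2202: 41 years, of which 9 contain a Feb 29 — 32×365 + 9×366 = 14974 days.
(2200 is not a leap year (divisible by 100 but not 400).)
Within September 2202: 18 − 6 = 12 days.
Total: 14986 days.
14986 mod 7 = 6, so 6 days after Sunday is Saturday.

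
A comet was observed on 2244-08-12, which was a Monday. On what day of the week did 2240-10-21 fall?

Wednesday

Count forward from the earlier date (October 21, 2240) to the later (August 12, 2244):
Day-of-year of October 21, 2240: 295.
Day-of-year of August 12, 2244: 225.
2240 has 366 days, so 366 − 295 = 71 days remain in 2240.
Full years: 2241: 365; 2242: 365; 2243: 365. Sum = 1095.
Total: 71 + 1095 + 225 = 1391 days.
1391 mod 7 = 5, so 5 days before Monday is Wednesday.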